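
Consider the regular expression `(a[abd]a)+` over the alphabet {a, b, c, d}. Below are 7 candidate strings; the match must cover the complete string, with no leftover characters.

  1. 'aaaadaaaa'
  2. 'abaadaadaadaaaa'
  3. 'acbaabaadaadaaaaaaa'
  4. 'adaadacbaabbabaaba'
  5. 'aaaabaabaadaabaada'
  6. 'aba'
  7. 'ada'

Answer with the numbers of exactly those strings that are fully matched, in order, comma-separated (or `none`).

1, 2, 5, 6, 7

1 → match
2 → match
3 → no match
4 → no match
5 → match
6 → match
7 → match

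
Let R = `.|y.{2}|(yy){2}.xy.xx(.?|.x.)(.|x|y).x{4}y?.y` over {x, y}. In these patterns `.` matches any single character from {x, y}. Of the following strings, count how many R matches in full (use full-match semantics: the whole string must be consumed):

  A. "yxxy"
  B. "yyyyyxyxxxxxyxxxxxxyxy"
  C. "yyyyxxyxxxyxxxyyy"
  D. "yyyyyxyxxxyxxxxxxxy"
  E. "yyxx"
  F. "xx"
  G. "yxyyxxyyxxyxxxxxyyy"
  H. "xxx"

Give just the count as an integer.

2

A → no match
B → match
C → no match
D → match
E → no match
F → no match
G → no match
H → no match
Total matched: 2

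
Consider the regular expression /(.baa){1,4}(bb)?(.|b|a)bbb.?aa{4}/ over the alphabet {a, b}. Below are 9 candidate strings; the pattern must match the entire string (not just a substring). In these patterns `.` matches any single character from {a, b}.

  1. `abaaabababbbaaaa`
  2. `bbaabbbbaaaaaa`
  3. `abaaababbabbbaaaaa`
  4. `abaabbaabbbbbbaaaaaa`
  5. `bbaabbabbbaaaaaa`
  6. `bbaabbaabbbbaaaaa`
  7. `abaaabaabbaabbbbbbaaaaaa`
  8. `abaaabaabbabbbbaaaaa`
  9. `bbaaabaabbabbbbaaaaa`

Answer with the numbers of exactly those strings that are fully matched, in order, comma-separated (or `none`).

1 → no match
2 → match
3 → no match
4 → match
5 → match
6 → match
7 → match
8 → match
9 → match

2, 4, 5, 6, 7, 8, 9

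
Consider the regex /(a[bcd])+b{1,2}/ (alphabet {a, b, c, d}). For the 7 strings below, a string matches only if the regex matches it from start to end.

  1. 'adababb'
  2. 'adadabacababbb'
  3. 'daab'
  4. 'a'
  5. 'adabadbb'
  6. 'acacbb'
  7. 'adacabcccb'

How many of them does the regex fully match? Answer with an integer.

4

1. 'adababb' → match
2 → match
3. 'daab' → no match — must start with 'a'
4. 'a' → no match — must end with 'b'
5. 'adabadbb' → match
6. 'acacbb' → match
7. 'adacabcccb' → no match
Total matched: 4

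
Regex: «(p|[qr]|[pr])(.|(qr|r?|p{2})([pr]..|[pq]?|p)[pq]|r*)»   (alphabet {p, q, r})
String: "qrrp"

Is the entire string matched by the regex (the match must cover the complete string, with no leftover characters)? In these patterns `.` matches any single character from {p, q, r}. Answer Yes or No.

No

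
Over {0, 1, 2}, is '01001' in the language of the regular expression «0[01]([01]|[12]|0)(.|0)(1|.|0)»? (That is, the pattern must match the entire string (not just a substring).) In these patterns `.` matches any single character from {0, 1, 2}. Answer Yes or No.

Yes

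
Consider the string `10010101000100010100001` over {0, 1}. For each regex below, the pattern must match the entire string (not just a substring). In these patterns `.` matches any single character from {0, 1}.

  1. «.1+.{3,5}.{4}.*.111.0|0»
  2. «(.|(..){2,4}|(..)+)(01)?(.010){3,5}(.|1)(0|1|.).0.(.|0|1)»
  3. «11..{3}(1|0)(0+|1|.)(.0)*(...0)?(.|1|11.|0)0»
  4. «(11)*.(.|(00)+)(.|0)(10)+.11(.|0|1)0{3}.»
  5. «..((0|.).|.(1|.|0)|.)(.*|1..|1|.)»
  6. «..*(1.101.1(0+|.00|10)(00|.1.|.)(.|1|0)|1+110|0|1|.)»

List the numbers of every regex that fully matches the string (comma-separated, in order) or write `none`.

1 → no match — must end with `0`
2 → match
3 → no match — must start with `11`
4 → no match
5 → match
6 → match

2, 5, 6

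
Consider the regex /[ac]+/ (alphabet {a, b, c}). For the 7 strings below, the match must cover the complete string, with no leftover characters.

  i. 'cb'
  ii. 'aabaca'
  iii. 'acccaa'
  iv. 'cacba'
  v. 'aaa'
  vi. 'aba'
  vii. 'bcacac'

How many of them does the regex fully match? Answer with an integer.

2

i → no match
ii → no match
iii → match
iv → no match
v → match
vi → no match
vii → no match
Total matched: 2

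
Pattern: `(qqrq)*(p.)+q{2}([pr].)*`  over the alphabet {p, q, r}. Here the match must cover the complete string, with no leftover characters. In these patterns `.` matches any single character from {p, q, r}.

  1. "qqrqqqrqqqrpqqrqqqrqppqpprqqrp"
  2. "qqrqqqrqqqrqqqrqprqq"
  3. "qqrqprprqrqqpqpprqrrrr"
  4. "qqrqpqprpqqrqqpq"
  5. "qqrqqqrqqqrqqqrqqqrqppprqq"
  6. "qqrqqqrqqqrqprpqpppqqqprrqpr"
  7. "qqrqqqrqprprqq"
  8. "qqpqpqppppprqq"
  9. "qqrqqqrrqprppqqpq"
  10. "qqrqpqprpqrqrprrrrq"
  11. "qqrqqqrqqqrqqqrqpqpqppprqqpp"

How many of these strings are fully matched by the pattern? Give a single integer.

1 → no match
2 → match
3 → no match
4 → no match
5 → match
6 → match
7 → match
8 → no match
9 → no match
10 → no match
11 → match
Total matched: 5

5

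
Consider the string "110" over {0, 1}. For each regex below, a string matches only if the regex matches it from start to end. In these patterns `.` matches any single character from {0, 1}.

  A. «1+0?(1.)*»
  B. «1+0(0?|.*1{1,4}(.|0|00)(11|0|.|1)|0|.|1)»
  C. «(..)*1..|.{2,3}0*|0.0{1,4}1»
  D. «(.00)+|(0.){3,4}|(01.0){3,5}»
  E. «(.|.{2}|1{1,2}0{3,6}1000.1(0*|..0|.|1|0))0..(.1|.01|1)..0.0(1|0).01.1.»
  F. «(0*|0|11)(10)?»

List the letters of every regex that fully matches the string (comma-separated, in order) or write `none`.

A, B, C

A → match
B → match
C → match
D → no match
E → no match
F → no match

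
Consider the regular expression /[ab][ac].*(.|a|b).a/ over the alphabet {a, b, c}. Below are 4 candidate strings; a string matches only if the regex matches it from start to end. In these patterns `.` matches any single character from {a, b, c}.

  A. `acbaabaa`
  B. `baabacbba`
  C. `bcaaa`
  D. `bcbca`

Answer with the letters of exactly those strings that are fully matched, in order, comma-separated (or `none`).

A, B, C, D

A → match
B → match
C → match
D → match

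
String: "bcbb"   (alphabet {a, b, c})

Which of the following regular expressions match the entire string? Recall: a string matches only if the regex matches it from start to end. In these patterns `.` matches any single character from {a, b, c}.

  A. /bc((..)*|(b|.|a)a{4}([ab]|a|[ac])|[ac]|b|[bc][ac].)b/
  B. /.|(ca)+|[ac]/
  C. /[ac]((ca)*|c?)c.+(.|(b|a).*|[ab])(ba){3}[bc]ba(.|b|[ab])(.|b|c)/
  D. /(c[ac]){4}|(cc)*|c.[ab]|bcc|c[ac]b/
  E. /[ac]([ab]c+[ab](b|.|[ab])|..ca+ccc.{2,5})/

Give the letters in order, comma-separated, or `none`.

A

A → match
B → no match
C → no match
D → no match
E → no match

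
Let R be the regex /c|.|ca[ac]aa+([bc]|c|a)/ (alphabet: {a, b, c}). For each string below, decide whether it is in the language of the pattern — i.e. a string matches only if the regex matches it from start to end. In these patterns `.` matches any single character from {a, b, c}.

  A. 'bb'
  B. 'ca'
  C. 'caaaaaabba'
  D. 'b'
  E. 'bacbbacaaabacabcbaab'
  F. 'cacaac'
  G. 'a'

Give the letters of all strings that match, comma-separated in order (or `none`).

D, F, G

A → no match
B → no match
C → no match
D → match
E → no match
F → match
G → match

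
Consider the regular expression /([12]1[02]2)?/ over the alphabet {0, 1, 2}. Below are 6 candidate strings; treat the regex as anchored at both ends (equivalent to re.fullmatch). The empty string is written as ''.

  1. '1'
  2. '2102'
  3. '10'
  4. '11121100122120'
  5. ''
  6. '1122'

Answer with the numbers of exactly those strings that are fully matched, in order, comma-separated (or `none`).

1 → no match
2 → match
3 → no match
4 → no match
5 → match
6 → match

2, 5, 6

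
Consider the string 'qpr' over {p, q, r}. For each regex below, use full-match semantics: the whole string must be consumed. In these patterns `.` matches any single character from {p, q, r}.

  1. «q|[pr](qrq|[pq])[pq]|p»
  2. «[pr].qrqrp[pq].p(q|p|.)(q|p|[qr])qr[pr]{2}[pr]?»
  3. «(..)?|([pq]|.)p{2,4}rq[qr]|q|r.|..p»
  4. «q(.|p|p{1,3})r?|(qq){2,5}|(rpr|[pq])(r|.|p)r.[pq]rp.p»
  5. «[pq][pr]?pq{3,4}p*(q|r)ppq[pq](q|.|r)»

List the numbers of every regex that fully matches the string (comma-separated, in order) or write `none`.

1 → no match
2 → no match
3 → no match
4 → match
5 → no match

4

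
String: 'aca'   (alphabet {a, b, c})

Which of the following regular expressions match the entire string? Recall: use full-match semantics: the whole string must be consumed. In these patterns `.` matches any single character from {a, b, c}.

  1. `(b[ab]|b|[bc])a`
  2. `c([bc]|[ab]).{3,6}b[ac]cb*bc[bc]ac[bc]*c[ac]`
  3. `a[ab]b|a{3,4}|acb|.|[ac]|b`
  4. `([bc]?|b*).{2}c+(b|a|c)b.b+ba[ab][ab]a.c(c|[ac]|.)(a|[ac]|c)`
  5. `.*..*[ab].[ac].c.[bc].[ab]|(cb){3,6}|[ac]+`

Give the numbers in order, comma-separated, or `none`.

5

1 → no match
2 → no match — must start with 'c'
3 → no match
4 → no match
5 → match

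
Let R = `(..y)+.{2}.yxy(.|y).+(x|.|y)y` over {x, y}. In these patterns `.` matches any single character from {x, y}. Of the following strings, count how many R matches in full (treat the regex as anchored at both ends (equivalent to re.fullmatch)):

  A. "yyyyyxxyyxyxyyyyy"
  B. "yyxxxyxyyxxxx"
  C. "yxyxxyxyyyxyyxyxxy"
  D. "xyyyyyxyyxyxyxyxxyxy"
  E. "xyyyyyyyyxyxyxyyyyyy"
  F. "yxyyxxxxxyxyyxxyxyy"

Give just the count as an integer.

A → no match
B → no match — must end with "y"
C → match
D → match
E → match
F → no match
Total matched: 3

3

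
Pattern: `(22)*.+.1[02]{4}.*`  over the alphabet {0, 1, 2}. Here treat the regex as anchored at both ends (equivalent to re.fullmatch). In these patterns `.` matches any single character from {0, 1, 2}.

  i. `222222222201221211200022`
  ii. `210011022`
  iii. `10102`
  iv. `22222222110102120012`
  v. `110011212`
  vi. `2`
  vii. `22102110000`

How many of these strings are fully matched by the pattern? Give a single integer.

i → match
ii → no match
iii → no match
iv → no match
v → no match
vi → no match
vii → match
Total matched: 2

2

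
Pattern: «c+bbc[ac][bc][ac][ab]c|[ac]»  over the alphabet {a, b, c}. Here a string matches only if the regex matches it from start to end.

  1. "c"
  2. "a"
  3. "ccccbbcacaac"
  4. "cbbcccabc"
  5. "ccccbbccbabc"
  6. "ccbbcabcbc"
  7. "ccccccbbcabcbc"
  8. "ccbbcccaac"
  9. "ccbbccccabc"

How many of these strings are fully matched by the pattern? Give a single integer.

8

1 → match
2 → match
3 → match
4 → match
5 → match
6 → match
7 → match
8 → match
9 → no match
Total matched: 8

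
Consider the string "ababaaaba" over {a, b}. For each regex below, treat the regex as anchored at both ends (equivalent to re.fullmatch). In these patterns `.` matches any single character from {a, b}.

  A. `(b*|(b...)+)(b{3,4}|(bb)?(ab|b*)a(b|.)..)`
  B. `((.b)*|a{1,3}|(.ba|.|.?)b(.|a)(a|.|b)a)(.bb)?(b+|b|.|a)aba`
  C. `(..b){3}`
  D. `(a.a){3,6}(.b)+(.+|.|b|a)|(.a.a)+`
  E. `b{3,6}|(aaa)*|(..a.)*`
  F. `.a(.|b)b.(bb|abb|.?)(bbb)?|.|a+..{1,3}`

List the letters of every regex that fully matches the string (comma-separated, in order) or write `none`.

B

A → no match
B → match
C → no match — must end with "b"
D → no match
E → no match
F → no match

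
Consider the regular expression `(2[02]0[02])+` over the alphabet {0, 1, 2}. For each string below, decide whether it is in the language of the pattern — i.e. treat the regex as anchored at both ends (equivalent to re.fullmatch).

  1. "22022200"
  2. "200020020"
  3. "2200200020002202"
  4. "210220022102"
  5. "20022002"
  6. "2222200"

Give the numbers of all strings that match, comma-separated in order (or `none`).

1, 3, 5

1 → match
2 → no match
3 → match
4 → no match
5 → match
6 → no match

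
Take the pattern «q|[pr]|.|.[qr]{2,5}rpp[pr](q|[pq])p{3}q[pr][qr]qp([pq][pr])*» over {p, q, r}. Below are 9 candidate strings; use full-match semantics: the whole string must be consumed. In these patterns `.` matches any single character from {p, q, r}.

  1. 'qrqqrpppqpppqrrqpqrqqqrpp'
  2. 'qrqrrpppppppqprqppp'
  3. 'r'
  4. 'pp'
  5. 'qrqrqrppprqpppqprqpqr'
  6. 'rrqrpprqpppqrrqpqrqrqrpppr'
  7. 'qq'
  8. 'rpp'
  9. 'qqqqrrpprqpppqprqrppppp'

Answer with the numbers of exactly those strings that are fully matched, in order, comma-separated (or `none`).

1 → no match
2 → match
3. 'r' → match
4. 'pp' → no match
5 → no match
6 → match
7. 'qq' → no match
8. 'rpp' → no match
9 → no match

2, 3, 6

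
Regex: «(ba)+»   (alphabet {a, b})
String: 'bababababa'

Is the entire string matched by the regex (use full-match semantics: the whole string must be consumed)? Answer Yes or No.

Yes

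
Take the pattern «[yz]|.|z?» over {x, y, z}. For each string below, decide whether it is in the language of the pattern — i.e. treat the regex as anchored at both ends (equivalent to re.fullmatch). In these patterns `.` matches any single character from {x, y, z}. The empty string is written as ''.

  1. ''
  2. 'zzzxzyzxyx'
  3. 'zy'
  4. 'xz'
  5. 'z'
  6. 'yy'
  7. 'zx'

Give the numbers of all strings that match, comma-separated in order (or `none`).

1 → match
2 → no match
3 → no match
4 → no match
5 → match
6 → no match
7 → no match

1, 5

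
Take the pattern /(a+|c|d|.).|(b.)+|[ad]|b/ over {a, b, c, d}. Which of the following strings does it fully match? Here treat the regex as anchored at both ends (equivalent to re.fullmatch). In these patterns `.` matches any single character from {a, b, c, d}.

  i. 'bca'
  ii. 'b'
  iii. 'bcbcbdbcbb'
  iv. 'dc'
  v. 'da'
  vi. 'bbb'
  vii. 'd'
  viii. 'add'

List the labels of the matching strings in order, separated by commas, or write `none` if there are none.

i → no match
ii → match
iii → match
iv → match
v → match
vi → no match
vii → match
viii → no match

ii, iii, iv, v, vii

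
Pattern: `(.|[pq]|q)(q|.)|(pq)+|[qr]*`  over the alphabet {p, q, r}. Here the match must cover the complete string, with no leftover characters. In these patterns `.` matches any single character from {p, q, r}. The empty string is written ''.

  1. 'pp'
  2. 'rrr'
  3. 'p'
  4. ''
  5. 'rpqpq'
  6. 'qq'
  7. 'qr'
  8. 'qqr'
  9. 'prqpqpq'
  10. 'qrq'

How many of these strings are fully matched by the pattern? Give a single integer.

1 → match
2 → match
3 → no match
4 → match
5 → no match
6 → match
7 → match
8 → match
9 → no match
10 → match
Total matched: 7

7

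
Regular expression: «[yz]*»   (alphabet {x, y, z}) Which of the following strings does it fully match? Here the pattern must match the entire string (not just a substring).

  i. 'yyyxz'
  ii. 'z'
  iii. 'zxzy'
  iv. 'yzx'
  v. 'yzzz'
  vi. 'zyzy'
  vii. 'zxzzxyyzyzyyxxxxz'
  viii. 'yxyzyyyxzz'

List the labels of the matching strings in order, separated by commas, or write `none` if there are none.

ii, v, vi

i → no match
ii → match
iii → no match
iv → no match
v → match
vi → match
vii → no match
viii → no match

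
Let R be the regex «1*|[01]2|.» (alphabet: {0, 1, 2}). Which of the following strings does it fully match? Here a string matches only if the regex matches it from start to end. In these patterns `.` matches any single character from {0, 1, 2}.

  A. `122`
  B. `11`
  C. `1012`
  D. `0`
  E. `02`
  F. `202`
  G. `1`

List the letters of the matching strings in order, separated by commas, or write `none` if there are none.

A → no match
B → match
C → no match
D → match
E → match
F → no match
G → match

B, D, E, G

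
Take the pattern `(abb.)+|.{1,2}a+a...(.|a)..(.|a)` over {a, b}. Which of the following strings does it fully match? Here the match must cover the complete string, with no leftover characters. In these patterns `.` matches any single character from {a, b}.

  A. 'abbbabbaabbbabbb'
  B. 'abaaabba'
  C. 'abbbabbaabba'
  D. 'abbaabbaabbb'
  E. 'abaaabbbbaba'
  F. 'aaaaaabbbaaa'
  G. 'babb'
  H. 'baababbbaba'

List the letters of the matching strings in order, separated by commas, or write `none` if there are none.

A → match
B → no match
C → match
D → match
E → match
F → match
G → no match
H → no match

A, C, D, E, F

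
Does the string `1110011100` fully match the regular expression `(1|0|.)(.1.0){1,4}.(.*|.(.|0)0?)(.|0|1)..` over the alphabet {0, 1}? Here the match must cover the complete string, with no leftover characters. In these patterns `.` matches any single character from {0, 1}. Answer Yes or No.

Yes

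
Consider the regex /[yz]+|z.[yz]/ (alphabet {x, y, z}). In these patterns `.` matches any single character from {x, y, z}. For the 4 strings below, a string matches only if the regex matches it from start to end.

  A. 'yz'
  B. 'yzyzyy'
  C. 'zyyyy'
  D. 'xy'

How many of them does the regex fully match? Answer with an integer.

3

A → match
B → match
C → match
D → no match
Total matched: 3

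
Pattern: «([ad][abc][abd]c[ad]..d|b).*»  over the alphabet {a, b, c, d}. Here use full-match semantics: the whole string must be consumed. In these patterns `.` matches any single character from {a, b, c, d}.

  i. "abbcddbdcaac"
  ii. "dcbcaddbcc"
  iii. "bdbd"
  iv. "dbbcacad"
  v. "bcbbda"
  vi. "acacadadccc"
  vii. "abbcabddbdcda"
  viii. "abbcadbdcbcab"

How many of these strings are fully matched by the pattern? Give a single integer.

i → match
ii → no match
iii → match
iv → match
v → match
vi → match
vii → match
viii → match
Total matched: 7

7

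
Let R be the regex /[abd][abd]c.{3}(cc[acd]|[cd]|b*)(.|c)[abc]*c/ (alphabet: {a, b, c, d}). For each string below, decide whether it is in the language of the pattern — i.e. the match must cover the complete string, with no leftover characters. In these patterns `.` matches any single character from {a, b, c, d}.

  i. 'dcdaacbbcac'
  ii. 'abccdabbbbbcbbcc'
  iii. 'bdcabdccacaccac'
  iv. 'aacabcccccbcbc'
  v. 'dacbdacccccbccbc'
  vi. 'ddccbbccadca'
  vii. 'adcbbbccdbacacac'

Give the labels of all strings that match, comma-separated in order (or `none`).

i → no match
ii → match
iii → match
iv → match
v → match
vi → no match — must end with 'c'
vii → match

ii, iii, iv, v, vii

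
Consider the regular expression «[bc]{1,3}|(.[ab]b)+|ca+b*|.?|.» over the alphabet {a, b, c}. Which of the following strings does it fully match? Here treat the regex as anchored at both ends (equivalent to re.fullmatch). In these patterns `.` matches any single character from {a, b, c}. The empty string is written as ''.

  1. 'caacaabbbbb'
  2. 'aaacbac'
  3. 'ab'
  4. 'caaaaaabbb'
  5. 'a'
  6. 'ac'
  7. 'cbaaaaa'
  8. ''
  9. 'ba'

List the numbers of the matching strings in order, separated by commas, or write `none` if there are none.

1 → no match
2 → no match
3 → no match
4 → match
5 → match
6 → no match
7 → no match
8 → match
9 → no match

4, 5, 8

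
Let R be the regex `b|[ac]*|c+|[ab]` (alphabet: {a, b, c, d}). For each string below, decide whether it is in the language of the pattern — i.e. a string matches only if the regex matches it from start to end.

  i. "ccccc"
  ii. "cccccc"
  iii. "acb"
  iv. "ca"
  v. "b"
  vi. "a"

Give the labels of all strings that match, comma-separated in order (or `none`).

i, ii, iv, v, vi

i → match
ii → match
iii → no match
iv → match
v → match
vi → match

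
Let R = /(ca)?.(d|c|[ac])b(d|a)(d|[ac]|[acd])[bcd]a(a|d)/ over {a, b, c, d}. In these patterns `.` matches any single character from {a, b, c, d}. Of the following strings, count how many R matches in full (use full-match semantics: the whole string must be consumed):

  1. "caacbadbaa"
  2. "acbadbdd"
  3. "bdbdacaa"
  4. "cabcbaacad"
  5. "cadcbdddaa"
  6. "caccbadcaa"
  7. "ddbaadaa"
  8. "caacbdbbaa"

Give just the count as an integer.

1. "caacbadbaa" → match
2. "acbadbdd" → no match
3. "bdbdacaa" → match
4. "cabcbaacad" → match
5. "cadcbdddaa" → match
6. "caccbadcaa" → match
7. "ddbaadaa" → match
8. "caacbdbbaa" → no match
Total matched: 6

6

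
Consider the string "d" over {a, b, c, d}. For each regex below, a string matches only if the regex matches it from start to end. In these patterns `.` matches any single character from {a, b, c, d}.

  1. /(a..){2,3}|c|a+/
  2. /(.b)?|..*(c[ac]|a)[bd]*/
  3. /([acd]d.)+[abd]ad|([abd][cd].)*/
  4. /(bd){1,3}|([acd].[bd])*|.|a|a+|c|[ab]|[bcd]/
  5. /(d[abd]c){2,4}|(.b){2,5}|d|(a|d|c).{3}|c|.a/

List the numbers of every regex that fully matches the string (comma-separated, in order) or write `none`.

4, 5

1 → no match
2 → no match
3 → no match
4 → match
5 → match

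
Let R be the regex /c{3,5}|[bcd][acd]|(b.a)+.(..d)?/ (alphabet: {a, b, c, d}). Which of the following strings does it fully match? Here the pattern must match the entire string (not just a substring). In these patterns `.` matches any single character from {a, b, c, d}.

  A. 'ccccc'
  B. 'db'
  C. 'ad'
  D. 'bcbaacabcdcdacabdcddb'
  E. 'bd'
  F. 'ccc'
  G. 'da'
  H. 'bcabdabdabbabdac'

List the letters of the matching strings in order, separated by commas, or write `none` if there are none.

A, E, F, G, H

A → match
B → no match
C → no match
D → no match
E → match
F → match
G → match
H → match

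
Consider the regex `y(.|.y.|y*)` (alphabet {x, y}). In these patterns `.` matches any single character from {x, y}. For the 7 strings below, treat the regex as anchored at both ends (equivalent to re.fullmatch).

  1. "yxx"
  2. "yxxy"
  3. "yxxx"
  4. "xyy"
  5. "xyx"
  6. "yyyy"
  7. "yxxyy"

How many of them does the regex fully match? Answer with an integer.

1

1 → no match
2 → no match
3 → no match
4 → no match — must start with "y"
5 → no match — must start with "y"
6 → match
7 → no match
Total matched: 1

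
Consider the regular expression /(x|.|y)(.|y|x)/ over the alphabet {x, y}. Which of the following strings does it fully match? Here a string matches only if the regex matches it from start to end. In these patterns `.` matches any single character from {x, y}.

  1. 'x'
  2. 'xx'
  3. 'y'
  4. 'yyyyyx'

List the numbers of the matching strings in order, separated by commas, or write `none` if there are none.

2

1 → no match
2 → match
3 → no match
4 → no match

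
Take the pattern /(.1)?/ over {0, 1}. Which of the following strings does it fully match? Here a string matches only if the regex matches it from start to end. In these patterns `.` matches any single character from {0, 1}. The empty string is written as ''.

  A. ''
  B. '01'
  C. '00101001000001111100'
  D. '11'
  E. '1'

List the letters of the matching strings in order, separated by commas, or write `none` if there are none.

A, B, D

A → match
B → match
C → no match
D → match
E → no match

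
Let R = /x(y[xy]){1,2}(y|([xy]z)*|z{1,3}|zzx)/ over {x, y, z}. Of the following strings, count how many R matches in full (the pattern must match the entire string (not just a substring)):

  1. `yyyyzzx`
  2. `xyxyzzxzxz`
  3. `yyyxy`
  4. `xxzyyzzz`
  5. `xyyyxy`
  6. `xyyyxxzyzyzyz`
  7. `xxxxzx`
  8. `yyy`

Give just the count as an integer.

2

1 → no match — must start with `xy`
2 → no match
3 → no match — must start with `xy`
4 → no match — must start with `xy`
5 → match
6 → match
7 → no match — must start with `xy`
8 → no match — must start with `xy`
Total matched: 2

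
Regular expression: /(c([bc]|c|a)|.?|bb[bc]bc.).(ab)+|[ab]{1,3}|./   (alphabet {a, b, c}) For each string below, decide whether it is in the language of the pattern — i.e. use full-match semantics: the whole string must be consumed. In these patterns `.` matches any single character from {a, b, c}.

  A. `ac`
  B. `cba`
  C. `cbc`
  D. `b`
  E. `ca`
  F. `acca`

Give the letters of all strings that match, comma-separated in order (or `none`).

D

A → no match
B → no match
C → no match
D → match
E → no match
F → no match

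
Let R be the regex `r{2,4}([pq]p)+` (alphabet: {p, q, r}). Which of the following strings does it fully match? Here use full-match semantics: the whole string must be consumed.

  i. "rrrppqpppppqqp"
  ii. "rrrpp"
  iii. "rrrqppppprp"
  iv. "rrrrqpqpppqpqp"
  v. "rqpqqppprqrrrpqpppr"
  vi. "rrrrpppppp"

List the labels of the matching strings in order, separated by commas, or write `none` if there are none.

ii, iv, vi

i → no match
ii. "rrrpp" → match
iii. "rrrqppppprp" → no match
iv → match
v → no match — must end with "p"
vi. "rrrrpppppp" → match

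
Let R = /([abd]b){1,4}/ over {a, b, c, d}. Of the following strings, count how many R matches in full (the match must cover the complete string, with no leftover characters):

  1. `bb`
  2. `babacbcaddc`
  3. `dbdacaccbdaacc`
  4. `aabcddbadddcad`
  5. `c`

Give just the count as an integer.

1 → match
2 → no match — must end with `b`
3 → no match — must end with `b`
4 → no match — must end with `b`
5 → no match — must end with `b`
Total matched: 1

1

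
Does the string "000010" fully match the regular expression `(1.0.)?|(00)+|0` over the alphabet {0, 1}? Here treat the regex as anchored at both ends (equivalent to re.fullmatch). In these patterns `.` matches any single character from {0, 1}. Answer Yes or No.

No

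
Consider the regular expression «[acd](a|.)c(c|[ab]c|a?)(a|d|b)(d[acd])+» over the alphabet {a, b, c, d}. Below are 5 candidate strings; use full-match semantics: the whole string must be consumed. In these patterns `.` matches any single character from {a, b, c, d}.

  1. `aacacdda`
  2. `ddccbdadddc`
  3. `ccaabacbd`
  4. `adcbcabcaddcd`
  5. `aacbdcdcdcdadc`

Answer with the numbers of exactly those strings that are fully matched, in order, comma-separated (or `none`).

1 → match
2 → match
3 → no match
4 → no match
5 → match

1, 2, 5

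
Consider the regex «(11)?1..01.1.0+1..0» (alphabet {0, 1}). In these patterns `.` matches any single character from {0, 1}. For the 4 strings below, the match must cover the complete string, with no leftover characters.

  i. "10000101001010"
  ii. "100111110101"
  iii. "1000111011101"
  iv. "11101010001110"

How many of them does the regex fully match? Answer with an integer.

1

i → no match
ii → no match — must end with "0"
iii → no match — must end with "0"
iv → match
Total matched: 1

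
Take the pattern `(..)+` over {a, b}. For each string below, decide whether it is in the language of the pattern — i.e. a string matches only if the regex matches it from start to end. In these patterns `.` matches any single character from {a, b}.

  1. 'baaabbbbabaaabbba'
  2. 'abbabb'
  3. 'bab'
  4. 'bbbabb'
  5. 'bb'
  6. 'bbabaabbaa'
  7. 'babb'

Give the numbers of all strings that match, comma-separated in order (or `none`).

1 → no match
2 → match
3 → no match
4 → match
5 → match
6 → match
7 → match

2, 4, 5, 6, 7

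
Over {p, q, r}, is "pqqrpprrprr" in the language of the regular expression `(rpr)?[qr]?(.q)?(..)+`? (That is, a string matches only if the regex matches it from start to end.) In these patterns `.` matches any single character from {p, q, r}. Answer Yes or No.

No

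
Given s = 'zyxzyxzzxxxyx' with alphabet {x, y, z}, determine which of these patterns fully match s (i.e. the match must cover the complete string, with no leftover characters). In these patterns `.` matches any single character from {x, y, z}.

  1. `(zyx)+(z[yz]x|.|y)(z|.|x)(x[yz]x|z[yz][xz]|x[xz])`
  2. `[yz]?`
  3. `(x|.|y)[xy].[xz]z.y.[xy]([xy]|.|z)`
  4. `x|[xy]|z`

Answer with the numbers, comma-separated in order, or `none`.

1

1 → match
2 → no match
3 → no match
4 → no match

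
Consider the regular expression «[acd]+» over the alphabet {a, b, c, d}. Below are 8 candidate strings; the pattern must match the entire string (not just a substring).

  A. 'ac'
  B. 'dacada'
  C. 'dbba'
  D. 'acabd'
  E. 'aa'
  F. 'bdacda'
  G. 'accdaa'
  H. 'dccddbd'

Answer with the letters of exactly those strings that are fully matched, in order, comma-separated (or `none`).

A, B, E, G

A. 'ac' → match
B. 'dacada' → match
C. 'dbba' → no match
D. 'acabd' → no match
E. 'aa' → match
F. 'bdacda' → no match
G. 'accdaa' → match
H. 'dccddbd' → no match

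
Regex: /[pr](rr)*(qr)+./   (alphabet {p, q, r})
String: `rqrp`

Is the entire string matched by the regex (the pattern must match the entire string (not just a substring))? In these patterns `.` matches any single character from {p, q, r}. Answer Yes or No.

Yes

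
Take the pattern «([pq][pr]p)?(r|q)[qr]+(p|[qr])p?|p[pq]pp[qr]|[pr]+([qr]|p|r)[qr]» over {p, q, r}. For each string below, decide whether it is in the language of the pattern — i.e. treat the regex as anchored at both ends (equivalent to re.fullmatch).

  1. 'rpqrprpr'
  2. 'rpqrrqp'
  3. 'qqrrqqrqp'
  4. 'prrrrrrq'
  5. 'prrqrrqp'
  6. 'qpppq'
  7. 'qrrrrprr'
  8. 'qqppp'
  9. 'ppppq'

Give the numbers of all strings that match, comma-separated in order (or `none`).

3, 4, 9

1. 'rpqrprpr' → no match
2. 'rpqrrqp' → no match
3. 'qqrrqqrqp' → match
4. 'prrrrrrq' → match
5. 'prrqrrqp' → no match
6. 'qpppq' → no match
7. 'qrrrrprr' → no match
8. 'qqppp' → no match
9. 'ppppq' → match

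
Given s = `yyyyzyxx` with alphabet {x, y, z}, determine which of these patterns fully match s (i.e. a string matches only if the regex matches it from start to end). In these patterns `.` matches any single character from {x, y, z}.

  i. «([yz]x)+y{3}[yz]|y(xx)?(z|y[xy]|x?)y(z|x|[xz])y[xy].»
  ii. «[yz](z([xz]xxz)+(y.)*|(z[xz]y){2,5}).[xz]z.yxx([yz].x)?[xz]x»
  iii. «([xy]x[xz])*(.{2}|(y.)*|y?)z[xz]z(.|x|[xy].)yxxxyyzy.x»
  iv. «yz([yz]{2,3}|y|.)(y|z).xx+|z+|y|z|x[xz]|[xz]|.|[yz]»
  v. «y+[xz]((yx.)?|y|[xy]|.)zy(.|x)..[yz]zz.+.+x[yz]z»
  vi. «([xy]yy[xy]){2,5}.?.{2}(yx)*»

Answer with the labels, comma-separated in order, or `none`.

i

i → match
ii → no match
iii → no match
iv → no match
v → no match — must end with `z`
vi → no match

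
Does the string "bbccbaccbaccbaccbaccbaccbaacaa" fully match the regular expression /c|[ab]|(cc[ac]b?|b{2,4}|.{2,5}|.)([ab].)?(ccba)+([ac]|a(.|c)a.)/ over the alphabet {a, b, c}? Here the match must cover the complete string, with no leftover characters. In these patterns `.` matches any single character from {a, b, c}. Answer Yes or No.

Yes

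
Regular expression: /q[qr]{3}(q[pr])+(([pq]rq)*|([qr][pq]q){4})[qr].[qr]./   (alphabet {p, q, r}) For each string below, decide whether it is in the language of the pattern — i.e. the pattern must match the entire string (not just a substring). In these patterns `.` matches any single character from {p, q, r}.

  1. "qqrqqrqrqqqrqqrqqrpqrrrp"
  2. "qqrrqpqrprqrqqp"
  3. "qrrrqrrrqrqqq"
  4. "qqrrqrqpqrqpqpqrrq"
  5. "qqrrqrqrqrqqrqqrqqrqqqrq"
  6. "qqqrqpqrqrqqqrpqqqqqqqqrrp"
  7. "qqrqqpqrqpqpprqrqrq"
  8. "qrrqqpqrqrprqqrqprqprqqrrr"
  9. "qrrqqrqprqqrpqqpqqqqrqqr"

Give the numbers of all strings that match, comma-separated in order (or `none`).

1, 2, 4, 5, 6, 7, 8, 9

1 → match
2 → match
3 → no match
4 → match
5 → match
6 → match
7 → match
8 → match
9 → match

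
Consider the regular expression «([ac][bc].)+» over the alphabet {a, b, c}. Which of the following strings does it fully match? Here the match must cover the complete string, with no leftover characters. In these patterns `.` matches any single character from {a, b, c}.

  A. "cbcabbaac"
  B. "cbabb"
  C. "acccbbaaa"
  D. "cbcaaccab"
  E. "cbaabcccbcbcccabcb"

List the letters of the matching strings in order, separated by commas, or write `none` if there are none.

A → no match
B → no match
C → no match
D → no match
E → no match

none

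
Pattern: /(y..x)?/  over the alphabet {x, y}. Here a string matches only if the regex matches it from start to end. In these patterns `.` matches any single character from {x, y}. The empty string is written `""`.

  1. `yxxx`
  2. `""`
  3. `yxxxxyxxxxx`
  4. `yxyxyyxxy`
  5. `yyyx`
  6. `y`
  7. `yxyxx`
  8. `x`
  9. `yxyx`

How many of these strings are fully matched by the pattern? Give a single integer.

4

1. `yxxx` → match
2. `""` → match
3. `yxxxxyxxxxx` → no match
4. `yxyxyyxxy` → no match
5. `yyyx` → match
6. `y` → no match
7. `yxyxx` → no match
8. `x` → no match
9. `yxyx` → match
Total matched: 4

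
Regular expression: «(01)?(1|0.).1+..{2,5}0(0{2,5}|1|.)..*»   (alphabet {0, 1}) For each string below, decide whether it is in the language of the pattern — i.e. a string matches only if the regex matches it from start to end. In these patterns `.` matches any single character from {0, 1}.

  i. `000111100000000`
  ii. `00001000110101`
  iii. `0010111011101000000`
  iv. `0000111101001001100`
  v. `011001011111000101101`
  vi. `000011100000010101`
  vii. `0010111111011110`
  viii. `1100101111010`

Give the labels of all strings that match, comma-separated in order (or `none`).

i → match
ii → no match
iii → no match
iv → no match
v → no match
vi → no match
vii → no match
viii → no match

i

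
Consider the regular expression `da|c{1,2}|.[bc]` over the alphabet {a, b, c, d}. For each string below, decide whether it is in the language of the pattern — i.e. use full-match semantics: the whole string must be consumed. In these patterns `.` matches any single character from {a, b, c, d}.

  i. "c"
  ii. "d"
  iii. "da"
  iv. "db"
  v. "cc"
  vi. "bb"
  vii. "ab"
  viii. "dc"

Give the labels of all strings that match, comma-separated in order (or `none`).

i, iii, iv, v, vi, vii, viii

i → match
ii → no match
iii → match
iv → match
v → match
vi → match
vii → match
viii → match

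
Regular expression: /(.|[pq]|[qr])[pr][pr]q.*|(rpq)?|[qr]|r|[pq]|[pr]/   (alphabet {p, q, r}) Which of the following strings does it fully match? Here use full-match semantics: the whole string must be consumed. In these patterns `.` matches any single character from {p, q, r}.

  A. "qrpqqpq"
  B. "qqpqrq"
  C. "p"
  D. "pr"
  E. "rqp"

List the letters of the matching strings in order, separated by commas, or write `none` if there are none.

A → match
B → no match
C → match
D → no match
E → no match

A, C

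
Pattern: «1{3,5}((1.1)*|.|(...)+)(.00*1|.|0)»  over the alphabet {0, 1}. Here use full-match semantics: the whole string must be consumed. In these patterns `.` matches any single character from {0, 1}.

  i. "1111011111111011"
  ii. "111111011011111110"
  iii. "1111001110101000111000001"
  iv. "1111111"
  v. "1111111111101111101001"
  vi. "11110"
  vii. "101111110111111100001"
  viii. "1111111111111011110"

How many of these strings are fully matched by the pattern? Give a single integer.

i → match
ii → match
iii → match
iv → match
v → match
vi → match
vii → no match
viii → match
Total matched: 7

7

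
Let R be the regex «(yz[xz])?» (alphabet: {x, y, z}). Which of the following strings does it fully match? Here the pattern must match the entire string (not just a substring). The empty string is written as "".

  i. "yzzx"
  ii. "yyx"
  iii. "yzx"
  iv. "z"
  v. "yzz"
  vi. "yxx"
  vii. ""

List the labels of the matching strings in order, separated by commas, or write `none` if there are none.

i → no match
ii → no match
iii → match
iv → no match
v → match
vi → no match
vii → match

iii, v, vii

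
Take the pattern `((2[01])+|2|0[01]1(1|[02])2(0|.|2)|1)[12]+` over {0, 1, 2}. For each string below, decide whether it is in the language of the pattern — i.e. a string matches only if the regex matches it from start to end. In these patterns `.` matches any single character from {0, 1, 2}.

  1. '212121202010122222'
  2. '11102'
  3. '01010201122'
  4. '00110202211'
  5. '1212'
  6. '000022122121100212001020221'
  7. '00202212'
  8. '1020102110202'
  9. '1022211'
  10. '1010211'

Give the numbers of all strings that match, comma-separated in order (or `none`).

1 → no match
2 → no match
3 → no match
4 → no match
5 → match
6 → no match
7 → no match
8 → no match
9 → no match
10 → no match

5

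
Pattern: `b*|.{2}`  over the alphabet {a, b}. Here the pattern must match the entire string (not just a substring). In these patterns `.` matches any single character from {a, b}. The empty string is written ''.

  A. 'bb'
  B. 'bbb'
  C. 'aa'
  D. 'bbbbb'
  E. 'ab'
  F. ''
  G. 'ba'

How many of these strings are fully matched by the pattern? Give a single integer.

A. 'bb' → match
B. 'bbb' → match
C. 'aa' → match
D. 'bbbbb' → match
E. 'ab' → match
F. '' → match
G. 'ba' → match
Total matched: 7

7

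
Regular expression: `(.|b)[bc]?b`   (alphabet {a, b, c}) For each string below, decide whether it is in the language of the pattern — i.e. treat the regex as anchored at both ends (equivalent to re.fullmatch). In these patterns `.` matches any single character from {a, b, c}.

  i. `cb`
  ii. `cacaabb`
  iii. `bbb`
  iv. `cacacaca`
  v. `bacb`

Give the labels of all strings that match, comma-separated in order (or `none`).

i, iii

i. `cb` → match
ii. `cacaabb` → no match
iii. `bbb` → match
iv. `cacacaca` → no match — must end with `b`
v. `bacb` → no match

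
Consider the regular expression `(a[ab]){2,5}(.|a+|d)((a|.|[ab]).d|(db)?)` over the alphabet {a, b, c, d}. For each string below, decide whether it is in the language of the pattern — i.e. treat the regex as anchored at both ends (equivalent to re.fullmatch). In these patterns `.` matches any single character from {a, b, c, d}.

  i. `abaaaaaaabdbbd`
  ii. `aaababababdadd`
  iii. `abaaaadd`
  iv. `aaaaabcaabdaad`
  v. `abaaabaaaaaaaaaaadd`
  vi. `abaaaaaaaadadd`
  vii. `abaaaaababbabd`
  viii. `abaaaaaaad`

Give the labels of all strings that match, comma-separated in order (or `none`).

i, ii, iii, v, vi, vii, viii

i → match
ii → match
iii → match
iv → no match
v → match
vi → match
vii → match
viii → match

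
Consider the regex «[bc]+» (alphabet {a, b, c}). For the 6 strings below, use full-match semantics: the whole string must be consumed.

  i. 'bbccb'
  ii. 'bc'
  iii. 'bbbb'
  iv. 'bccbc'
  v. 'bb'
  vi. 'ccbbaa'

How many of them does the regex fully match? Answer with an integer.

5

i. 'bbccb' → match
ii. 'bc' → match
iii. 'bbbb' → match
iv. 'bccbc' → match
v. 'bb' → match
vi. 'ccbbaa' → no match
Total matched: 5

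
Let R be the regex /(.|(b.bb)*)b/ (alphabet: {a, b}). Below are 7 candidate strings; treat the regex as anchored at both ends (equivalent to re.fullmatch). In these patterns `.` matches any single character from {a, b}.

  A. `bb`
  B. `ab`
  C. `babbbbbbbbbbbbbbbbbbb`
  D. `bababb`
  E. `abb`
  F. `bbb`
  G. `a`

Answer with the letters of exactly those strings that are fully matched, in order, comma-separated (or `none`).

A, B, C

A → match
B → match
C → match
D → no match
E → no match
F → no match
G → no match — must end with `b`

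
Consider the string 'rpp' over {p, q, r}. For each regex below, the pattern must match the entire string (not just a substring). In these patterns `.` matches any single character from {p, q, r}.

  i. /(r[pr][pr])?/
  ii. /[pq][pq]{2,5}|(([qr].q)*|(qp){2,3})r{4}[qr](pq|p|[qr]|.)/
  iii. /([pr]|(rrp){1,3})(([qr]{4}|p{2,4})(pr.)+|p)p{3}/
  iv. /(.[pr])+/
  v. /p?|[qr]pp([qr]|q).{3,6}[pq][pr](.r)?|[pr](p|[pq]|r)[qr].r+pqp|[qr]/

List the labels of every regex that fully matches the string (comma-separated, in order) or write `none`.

i → match
ii → no match
iii → no match
iv → no match
v → no match

i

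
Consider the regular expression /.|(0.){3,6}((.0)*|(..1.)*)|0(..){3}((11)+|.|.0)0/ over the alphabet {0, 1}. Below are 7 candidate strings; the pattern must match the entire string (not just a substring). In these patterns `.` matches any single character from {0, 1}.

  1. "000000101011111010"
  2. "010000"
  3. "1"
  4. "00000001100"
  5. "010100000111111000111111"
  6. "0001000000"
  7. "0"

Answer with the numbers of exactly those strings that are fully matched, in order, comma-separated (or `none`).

1, 2, 3, 5, 6, 7

1 → match
2 → match
3 → match
4 → no match
5 → match
6 → match
7 → match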